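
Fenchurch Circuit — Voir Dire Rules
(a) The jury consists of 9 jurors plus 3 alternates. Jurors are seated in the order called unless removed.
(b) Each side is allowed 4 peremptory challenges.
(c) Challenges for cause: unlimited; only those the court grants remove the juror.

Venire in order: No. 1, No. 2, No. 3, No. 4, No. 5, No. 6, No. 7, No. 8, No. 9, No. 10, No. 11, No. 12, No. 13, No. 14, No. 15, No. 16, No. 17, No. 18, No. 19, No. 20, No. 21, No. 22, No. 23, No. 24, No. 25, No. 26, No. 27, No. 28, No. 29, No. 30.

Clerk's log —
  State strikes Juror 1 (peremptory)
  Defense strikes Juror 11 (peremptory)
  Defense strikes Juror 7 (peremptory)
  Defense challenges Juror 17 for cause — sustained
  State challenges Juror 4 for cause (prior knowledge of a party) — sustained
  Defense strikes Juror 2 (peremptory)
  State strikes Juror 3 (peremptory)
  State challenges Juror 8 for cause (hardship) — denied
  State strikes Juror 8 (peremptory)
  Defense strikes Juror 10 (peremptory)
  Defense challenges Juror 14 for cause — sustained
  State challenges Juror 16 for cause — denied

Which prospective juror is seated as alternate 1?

20

Removed: #1, #2, #3, #4, #7, #8, #10, #11, #14, #17. (#16 stays — for-cause denied.)
Filling seats in venire order through position 10: #5, #6, #9, #12, #13, #15, #16, #18, #19, #20.
So alternate 1 is #20.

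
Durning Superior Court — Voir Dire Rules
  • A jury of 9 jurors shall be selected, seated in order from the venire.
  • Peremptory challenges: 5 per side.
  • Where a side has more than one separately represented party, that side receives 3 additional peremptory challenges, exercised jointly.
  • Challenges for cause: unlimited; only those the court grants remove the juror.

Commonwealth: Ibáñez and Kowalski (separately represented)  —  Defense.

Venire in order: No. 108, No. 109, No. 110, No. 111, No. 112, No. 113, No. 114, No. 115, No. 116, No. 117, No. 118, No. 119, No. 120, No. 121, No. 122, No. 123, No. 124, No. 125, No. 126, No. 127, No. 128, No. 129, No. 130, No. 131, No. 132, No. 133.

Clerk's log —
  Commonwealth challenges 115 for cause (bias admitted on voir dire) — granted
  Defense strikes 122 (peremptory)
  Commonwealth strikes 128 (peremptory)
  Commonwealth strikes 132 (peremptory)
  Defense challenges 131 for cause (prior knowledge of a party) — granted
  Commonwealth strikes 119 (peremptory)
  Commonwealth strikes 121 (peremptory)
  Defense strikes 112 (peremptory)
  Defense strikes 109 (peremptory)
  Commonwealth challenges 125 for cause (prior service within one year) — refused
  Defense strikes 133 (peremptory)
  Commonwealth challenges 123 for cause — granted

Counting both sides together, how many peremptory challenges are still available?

5

Commonwealth allotment: 5 base + 3 multi-party = 8. Defense allotment: 5.
Commonwealth peremptories used: #128, #132, #119, #121 — 4 (for-cause on #115, #125, #123 don't count).
Defense peremptories used: #122, #112, #109, #133 — 4 (the for-cause on #131 doesn't count).
Remaining: (8 − 4) + (5 − 4) = 5.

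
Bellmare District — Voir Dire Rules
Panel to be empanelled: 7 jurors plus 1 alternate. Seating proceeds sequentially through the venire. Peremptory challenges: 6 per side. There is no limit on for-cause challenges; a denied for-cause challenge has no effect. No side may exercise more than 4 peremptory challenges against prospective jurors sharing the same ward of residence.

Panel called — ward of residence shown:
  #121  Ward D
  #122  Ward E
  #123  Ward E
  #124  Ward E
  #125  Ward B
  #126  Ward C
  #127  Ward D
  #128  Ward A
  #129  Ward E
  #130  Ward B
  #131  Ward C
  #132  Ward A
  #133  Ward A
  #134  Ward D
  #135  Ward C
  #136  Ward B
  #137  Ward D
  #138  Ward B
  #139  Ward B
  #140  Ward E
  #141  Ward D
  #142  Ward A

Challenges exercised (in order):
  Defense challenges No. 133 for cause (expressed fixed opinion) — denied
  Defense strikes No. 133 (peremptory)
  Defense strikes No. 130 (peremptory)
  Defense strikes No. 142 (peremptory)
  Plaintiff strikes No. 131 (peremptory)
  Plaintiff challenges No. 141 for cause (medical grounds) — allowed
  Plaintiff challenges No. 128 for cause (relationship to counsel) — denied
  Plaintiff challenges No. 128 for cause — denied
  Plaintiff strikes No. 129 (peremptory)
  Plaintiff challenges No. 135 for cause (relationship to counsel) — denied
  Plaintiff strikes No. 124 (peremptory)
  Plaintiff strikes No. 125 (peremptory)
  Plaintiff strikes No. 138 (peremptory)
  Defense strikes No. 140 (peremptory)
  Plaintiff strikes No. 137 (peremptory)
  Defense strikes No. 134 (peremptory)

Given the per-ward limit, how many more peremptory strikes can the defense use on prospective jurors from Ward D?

Defense peremptories so far: #133, #130, #142, #140, #134 — 5 of 6 used, 1 left overall.
Against Ward D: #134 — 1 used; per-ward cap 4 leaves 3.
Binding limit: min(1, 3) = 1.

1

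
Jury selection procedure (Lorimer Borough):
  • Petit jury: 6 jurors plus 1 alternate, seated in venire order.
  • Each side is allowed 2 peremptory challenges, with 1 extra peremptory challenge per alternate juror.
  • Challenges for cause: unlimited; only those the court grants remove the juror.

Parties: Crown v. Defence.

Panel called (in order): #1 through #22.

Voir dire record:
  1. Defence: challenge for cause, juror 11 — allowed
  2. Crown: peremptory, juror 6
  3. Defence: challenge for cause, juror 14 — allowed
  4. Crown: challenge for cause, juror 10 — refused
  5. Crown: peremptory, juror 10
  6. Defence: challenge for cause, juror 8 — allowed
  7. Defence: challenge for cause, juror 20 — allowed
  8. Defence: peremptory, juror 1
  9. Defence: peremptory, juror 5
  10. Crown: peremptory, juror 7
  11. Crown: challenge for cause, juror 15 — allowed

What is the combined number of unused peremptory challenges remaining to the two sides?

1

Crown allotment: 2 base + 1 × 1 alternate = 3. Defence allotment: 2 base + 1 × 1 alternate = 3.
Crown peremptories used: #6, #10, #7 — 3 (for-cause on #10, #15 don't count).
Defence peremptories used: #1, #5 — 2 (for-cause on #11, #14, #8, #20 don't count).
Remaining: (3 − 3) + (3 − 2) = 1.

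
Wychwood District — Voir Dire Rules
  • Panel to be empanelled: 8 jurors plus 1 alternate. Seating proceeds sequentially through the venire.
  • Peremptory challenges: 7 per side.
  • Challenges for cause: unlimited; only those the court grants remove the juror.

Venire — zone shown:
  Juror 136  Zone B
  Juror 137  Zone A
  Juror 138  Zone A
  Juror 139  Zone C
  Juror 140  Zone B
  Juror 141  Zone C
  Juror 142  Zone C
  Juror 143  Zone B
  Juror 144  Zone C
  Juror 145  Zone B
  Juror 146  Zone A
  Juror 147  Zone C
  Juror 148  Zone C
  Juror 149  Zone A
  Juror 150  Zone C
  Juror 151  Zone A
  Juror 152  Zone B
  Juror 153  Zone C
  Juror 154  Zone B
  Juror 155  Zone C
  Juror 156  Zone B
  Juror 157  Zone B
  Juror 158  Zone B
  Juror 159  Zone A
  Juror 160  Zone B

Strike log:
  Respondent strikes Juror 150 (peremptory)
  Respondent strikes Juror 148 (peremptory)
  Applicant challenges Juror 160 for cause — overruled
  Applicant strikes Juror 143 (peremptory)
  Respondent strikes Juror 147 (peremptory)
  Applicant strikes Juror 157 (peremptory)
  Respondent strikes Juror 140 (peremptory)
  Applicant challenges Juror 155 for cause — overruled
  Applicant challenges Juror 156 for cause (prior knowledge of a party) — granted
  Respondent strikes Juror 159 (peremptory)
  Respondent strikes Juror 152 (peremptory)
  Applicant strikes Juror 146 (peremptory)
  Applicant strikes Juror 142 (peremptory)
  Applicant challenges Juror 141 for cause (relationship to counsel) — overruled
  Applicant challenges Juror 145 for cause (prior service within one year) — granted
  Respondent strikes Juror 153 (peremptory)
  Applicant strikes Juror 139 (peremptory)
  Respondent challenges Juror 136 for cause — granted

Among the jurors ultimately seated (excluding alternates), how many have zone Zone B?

1

Removed: #136, #139, #140, #142, #143, #145, #146, #147, #148, #150, #152, #153, #156, #157, #159.
Seated jurors 1–8: #137, #138, #141, #144, #149, #151, #154, #155 (alternates #158 not counted).
Of those, in Zone B: #154 → 1.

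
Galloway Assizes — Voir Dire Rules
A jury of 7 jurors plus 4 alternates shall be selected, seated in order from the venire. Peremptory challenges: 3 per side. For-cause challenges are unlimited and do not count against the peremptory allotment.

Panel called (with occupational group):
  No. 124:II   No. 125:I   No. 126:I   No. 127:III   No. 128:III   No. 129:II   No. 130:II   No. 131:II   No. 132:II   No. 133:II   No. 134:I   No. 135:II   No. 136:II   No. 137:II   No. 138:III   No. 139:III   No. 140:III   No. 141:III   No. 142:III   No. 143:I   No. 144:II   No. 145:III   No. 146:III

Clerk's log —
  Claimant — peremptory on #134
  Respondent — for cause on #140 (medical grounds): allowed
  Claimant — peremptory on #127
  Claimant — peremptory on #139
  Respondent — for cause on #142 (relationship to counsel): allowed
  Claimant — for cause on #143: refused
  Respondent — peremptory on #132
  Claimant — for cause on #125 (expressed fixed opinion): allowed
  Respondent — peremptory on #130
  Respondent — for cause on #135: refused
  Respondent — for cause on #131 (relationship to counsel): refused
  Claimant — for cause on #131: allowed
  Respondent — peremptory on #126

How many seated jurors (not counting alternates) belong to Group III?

1

Removed: #125, #126, #127, #130, #131, #132, #134, #139, #140, #142.
Seated jurors 1–7: #124, #128, #129, #133, #135, #136, #137 (alternates #138, #141, #143, #144 not counted).
Of those, in Group III: #128 → 1.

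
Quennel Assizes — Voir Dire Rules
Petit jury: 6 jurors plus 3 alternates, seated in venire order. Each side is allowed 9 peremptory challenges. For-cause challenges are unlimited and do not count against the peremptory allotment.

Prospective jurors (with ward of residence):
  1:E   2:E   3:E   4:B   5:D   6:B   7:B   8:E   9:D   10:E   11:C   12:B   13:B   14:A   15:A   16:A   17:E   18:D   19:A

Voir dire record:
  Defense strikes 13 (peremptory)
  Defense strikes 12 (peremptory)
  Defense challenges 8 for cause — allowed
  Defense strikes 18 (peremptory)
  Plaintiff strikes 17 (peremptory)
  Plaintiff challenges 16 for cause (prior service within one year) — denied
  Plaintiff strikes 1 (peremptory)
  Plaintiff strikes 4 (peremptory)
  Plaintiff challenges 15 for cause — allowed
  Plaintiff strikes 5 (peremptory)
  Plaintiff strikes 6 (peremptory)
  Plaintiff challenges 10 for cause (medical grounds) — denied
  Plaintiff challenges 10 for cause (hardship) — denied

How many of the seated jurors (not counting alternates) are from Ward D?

Removed: #1, #4, #5, #6, #8, #12, #13, #15, #17, #18.
Seated jurors 1–6: #2, #3, #7, #9, #10, #11 (alternates #14, #16, #19 not counted).
Of those, in Ward D: #9 → 1.

1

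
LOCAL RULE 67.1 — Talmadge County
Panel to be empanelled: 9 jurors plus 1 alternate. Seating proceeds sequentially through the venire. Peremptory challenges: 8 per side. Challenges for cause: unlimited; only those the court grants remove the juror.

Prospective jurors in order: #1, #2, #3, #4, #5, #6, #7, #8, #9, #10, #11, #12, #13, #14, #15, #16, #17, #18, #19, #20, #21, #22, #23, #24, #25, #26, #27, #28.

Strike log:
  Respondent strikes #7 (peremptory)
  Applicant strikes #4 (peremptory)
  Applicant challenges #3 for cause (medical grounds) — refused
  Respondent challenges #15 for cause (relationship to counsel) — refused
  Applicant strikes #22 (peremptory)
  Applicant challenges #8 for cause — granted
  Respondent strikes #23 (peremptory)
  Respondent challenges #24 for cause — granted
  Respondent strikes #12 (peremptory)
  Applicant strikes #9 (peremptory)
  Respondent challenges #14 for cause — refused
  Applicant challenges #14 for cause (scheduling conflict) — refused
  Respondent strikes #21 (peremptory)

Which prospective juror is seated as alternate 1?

15

Removed: #4, #7, #8, #9, #12, #21, #22, #23, #24. (#3, #14, #15 stay — for-cause denied.)
Filling seats in venire order through position 10: #1, #2, #3, #5, #6, #10, #11, #13, #14, #15.
So alternate 1 is #15.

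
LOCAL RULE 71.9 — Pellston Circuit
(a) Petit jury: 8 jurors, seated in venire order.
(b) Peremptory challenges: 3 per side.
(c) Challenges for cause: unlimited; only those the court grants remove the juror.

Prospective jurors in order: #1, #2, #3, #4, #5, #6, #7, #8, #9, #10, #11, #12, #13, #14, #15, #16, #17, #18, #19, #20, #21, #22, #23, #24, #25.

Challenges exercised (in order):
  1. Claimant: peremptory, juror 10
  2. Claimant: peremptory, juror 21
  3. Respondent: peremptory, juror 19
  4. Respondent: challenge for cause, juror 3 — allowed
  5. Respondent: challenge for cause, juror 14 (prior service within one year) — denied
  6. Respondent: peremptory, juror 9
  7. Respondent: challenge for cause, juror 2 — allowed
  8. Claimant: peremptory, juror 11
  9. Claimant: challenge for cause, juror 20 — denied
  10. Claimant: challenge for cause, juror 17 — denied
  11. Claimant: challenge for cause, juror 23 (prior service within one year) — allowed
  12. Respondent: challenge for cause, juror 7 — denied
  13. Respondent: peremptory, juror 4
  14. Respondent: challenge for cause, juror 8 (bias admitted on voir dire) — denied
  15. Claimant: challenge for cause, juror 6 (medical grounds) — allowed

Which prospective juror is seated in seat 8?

Removed: #2, #3, #4, #6, #9, #10, #11, #19, #21, #23. (#7, #8, #14, #17, #20 stay — for-cause denied.)
Seating in order: seats 1–8 → #1, #5, #7, #8, #12, #13, #14, #15.
So seat 8 is #15.

15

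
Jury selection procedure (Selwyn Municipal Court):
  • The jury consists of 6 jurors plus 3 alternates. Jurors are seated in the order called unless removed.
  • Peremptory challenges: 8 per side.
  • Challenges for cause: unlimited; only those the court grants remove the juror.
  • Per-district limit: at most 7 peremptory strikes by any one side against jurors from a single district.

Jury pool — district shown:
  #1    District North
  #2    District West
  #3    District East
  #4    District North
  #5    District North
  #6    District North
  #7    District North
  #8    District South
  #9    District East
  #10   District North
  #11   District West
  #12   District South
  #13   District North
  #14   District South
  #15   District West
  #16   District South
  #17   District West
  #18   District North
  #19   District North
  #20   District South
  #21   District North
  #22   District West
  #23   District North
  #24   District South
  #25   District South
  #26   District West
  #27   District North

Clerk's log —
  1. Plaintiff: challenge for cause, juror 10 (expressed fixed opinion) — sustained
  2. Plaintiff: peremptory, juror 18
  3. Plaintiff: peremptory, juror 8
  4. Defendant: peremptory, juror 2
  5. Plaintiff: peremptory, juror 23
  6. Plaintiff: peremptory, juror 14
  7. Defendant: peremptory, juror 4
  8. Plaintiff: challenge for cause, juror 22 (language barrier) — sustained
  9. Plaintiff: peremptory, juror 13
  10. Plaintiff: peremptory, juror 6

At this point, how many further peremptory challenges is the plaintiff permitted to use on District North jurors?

2

Plaintiff peremptories so far: #18, #8, #23, #14, #13, #6 — 6 of 8 used, 2 left overall.
Against District North: #18, #23, #13, #6 — 4 used; per-district cap 7 leaves 3.
Binding limit: min(2, 3) = 2.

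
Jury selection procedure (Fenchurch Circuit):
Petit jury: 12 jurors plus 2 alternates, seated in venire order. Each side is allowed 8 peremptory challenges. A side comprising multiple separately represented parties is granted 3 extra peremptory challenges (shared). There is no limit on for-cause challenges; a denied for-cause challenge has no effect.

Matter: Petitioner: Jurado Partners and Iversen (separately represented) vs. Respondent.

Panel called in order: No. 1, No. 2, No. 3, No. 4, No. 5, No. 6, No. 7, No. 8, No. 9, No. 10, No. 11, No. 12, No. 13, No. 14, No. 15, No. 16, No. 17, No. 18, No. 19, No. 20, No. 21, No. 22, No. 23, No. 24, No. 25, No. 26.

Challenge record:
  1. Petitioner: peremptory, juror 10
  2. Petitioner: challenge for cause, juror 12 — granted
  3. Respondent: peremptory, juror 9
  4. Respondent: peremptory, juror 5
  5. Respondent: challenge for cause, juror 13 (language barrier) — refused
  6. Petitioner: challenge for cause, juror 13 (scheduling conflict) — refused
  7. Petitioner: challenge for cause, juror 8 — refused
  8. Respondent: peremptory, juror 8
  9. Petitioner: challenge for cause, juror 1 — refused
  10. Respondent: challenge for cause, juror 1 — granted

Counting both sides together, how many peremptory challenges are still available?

Petitioner allotment: 8 base + 3 multi-party = 11. Respondent allotment: 8.
Petitioner peremptories used: #10 — 1 (for-cause on #12, #13, #8, #1 don't count).
Respondent peremptories used: #9, #5, #8 — 3 (for-cause on #13, #1 don't count).
Remaining: (11 − 1) + (8 − 3) = 15.

15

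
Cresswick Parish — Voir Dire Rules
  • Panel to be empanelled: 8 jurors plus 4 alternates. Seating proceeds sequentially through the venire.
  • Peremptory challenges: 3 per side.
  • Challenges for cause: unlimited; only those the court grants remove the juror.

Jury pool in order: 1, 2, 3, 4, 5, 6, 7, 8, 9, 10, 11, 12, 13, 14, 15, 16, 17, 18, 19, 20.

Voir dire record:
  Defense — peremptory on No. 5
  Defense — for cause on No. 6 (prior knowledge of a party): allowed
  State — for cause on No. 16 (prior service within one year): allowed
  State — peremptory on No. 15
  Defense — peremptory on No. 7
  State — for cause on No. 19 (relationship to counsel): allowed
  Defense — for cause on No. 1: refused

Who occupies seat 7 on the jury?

10

Removed: #5, #6, #7, #15, #16, #19. (#1 stays — for-cause denied.)
Seating in order: seats 1–8 → #1, #2, #3, #4, #8, #9, #10, #11; alternates → #12, #13, #14, #17.
So seat 7 is #10.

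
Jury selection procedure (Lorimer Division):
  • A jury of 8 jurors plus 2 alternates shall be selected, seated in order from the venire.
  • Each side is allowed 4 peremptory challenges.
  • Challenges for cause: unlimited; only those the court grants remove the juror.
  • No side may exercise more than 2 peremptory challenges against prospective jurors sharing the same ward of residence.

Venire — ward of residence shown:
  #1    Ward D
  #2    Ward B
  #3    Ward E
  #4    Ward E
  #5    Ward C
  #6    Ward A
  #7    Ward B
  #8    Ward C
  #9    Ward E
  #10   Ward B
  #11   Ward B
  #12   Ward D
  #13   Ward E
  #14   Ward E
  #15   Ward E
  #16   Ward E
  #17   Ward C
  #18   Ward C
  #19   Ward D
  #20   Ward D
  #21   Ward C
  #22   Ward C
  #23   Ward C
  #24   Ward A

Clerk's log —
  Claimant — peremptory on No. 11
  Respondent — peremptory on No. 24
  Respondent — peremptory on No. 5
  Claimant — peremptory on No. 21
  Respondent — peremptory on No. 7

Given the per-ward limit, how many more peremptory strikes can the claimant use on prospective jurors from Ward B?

1

Claimant peremptories so far: #11, #21 — 2 of 4 used, 2 left overall.
Against Ward B: #11 — 1 used; per-ward cap 2 leaves 1.
Binding limit: min(2, 1) = 1.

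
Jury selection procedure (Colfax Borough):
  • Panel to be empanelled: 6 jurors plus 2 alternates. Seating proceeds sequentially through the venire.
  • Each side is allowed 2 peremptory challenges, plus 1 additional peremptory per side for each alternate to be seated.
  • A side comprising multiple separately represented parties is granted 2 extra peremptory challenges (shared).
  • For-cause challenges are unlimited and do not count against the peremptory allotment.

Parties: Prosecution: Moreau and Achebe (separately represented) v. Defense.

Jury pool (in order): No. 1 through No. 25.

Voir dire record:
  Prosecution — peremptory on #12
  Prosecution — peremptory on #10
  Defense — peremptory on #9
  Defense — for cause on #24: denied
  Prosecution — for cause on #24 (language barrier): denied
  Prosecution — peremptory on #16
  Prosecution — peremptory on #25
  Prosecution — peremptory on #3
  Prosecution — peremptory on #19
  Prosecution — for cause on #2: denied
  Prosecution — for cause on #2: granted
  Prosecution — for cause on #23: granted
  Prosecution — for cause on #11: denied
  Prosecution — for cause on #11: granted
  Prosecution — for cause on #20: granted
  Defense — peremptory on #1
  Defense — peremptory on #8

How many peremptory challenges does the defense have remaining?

Defense allotment: 2 base + 1 × 2 alternates = 4.
Defense peremptories used: #9, #1, #8 — 3 (the for-cause on #24 doesn't count).
Remaining: 4 − 3 = 1.

1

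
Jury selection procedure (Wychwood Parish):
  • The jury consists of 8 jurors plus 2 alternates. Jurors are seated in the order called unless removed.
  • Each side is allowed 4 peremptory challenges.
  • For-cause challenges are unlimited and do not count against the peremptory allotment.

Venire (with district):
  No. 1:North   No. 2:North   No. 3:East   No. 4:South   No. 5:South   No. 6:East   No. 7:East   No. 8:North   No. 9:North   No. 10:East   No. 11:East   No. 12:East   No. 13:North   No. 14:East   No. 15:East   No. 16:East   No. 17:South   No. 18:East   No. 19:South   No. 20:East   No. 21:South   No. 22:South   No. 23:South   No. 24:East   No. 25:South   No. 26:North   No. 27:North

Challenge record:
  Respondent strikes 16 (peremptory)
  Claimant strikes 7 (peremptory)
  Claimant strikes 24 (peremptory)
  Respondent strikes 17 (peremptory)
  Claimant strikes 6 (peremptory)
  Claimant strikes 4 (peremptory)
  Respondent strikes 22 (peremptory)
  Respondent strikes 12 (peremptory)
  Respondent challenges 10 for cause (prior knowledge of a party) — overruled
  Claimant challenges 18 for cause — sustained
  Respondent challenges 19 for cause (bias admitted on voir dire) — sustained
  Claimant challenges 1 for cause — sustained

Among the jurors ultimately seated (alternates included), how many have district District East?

5

Removed: #1, #4, #6, #7, #12, #16, #17, #18, #19, #22, #24.
Seated (10 incl. alternates): #2, #3, #5, #8, #9, #10, #11, #13, #14, #15.
Of those, in District East: #3, #10, #11, #14, #15 → 5.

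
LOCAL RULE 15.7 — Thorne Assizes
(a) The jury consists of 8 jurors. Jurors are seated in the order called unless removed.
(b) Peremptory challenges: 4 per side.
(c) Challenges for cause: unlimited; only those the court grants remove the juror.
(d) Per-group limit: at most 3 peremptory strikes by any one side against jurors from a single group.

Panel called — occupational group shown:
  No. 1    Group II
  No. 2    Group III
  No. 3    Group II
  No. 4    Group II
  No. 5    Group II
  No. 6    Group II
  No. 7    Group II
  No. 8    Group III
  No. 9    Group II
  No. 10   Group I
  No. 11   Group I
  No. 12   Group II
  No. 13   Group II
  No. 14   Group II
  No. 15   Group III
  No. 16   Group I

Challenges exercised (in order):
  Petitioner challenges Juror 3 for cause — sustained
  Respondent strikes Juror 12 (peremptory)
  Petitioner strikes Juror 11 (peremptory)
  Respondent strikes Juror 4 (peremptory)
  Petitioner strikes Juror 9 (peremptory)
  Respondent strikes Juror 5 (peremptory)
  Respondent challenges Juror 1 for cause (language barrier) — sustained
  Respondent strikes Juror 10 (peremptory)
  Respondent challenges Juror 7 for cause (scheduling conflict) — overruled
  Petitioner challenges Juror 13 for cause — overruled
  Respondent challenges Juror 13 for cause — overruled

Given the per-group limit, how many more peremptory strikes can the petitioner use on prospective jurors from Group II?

2

Petitioner peremptories so far: #11, #9 — 2 of 4 used, 2 left overall.
Against Group II: #9 — 1 used; per-group cap 3 leaves 2.
Binding limit: min(2, 2) = 2.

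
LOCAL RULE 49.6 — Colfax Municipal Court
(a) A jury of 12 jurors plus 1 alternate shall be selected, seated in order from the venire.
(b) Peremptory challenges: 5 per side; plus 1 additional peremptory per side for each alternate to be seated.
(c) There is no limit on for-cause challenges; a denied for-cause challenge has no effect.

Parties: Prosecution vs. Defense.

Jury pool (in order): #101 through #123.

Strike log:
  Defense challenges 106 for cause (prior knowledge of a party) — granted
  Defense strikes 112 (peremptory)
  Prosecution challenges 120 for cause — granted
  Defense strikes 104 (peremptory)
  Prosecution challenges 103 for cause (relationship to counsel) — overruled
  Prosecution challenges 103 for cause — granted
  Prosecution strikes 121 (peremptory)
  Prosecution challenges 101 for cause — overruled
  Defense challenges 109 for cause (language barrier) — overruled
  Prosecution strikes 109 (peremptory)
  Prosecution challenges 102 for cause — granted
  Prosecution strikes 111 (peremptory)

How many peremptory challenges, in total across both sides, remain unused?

Prosecution allotment: 5 base + 1 × 1 alternate = 6. Defense allotment: 5 base + 1 × 1 alternate = 6.
Prosecution peremptories used: #121, #109, #111 — 3 (for-cause on #120, #103, #103, #101, #102 don't count).
Defense peremptories used: #112, #104 — 2 (for-cause on #106, #109 don't count).
Remaining: (6 − 3) + (6 − 2) = 7.

7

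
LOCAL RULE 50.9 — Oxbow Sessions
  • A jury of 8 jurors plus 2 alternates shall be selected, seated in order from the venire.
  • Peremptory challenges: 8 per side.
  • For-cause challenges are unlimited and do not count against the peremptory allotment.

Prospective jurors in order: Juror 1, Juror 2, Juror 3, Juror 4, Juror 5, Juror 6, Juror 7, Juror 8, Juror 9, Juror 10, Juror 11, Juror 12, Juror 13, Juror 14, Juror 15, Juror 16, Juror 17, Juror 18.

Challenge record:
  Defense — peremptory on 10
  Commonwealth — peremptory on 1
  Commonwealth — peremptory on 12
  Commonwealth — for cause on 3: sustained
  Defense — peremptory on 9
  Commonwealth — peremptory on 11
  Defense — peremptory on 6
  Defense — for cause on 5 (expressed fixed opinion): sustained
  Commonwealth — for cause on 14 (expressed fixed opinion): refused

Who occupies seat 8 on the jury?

16

Removed: #1, #3, #5, #6, #9, #10, #11, #12. (#14 stays — for-cause denied.)
Filling seats in venire order through position 8: #2, #4, #7, #8, #13, #14, #15, #16.
So seat 8 is #16.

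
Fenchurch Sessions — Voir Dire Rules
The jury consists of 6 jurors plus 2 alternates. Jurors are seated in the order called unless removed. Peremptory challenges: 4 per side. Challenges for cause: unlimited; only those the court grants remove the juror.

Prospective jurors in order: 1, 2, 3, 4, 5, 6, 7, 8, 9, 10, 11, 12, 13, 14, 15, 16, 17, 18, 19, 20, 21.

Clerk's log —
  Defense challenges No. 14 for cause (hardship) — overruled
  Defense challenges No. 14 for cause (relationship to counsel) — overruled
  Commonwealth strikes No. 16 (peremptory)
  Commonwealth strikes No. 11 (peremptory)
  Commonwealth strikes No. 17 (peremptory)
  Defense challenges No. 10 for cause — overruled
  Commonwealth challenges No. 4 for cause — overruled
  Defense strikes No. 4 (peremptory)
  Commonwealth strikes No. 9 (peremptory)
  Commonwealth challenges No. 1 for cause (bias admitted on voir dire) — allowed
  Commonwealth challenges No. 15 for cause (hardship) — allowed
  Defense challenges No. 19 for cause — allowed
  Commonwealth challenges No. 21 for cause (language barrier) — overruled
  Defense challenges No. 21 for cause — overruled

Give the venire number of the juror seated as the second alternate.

12

Removed: #1, #4, #9, #11, #15, #16, #17, #19. (#10, #14, #21 stay — for-cause denied.)
Filling seats in venire order through position 8: #2, #3, #5, #6, #7, #8, #10, #12.
So alternate 2 is #12.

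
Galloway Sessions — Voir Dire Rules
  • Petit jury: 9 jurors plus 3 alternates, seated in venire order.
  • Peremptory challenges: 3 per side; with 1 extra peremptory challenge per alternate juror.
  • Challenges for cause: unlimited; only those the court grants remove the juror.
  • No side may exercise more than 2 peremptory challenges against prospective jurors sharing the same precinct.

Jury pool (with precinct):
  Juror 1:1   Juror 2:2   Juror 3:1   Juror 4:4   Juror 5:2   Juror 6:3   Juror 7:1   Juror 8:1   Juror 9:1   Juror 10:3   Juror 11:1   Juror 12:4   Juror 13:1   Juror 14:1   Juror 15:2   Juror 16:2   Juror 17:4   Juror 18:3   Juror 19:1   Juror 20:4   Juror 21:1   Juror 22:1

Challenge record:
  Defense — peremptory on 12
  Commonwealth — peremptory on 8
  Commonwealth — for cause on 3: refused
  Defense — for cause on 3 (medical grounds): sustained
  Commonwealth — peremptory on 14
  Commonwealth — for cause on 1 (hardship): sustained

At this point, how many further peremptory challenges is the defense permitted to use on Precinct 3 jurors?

2

Defense peremptories so far: #12 — 1 of 6 used, 5 left overall.
Against Precinct 3: none yet — per-precinct cap 2 leaves 2.
Binding limit: min(5, 2) = 2.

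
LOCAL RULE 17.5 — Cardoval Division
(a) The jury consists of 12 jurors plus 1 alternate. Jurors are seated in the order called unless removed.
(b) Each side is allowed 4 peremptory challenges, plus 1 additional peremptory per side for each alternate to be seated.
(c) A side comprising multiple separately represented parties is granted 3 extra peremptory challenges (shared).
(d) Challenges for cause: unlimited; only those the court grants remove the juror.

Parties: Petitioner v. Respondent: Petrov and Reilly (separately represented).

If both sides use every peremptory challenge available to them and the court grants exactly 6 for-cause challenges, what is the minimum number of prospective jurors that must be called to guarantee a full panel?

Seats to fill: 12 + 1 alternates = 13.
Peremptories — Petitioner: 4 + 1×1 = 5; Respondent: 4 + 1×1 + 3 = 8; total 13.
For-cause removals: 6.
Minimum venire: 13 + 13 + 6 = 32.

32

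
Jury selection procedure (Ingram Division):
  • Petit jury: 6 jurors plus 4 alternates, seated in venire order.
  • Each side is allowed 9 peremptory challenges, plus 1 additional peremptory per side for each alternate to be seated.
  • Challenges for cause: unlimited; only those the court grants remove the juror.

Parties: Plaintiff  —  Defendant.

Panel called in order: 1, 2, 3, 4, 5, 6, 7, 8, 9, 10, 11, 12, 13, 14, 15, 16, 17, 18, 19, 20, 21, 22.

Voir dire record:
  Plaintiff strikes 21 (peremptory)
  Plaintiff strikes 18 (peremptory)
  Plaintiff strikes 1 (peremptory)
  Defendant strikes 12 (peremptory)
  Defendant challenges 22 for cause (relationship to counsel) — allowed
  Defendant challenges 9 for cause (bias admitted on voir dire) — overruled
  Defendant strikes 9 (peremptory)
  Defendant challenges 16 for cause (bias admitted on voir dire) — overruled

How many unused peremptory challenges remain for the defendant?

Defendant allotment: 9 base + 1 × 4 alternates = 13.
Defendant peremptories used: #12, #9 — 2 (for-cause on #22, #9, #16 don't count).
Remaining: 13 − 2 = 11.

11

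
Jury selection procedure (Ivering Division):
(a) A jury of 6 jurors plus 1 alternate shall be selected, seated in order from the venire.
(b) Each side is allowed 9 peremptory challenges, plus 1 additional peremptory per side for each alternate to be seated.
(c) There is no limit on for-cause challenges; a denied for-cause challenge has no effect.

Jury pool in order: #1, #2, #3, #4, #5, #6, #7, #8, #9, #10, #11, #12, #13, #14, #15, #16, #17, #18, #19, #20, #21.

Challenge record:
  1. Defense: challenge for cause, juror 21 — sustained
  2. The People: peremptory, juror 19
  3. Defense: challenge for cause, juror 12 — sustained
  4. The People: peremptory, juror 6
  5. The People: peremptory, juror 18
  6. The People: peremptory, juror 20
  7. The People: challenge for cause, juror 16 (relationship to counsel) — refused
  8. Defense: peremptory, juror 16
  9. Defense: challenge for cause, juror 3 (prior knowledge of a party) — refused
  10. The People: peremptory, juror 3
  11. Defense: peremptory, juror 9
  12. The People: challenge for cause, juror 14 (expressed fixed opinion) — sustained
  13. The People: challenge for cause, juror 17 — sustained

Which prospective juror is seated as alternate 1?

Removed: #3, #6, #9, #12, #14, #16, #17, #18, #19, #20, #21.
Seating in order: seats 1–6 → #1, #2, #4, #5, #7, #8; alternates → #10.
So alternate 1 is #10.

10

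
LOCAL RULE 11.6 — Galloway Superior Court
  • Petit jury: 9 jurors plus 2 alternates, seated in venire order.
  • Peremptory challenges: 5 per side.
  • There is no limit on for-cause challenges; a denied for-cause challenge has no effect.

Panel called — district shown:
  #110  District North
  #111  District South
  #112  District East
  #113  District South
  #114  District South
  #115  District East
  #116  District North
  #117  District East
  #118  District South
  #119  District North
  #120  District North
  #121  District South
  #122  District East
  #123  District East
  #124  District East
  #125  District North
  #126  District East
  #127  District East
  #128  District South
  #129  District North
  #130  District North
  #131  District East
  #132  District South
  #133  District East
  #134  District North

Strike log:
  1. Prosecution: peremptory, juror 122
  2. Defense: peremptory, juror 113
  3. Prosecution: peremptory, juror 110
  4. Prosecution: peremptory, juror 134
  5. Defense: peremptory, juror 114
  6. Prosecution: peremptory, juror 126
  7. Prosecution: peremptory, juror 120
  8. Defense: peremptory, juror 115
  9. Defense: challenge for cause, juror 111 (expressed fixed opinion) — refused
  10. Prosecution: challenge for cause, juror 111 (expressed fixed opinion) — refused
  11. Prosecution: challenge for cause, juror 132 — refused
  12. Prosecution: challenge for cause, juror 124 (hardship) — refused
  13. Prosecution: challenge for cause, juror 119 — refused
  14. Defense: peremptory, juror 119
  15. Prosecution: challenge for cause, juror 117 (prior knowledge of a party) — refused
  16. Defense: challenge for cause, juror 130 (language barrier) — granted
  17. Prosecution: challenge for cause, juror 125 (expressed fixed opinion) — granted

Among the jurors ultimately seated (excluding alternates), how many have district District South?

3

Removed: #110, #113, #114, #115, #119, #120, #122, #125, #126, #130, #134.
Seated jurors 1–9: #111, #112, #116, #117, #118, #121, #123, #124, #127 (alternates #128, #129 not counted).
Of those, in District South: #111, #118, #121 → 3.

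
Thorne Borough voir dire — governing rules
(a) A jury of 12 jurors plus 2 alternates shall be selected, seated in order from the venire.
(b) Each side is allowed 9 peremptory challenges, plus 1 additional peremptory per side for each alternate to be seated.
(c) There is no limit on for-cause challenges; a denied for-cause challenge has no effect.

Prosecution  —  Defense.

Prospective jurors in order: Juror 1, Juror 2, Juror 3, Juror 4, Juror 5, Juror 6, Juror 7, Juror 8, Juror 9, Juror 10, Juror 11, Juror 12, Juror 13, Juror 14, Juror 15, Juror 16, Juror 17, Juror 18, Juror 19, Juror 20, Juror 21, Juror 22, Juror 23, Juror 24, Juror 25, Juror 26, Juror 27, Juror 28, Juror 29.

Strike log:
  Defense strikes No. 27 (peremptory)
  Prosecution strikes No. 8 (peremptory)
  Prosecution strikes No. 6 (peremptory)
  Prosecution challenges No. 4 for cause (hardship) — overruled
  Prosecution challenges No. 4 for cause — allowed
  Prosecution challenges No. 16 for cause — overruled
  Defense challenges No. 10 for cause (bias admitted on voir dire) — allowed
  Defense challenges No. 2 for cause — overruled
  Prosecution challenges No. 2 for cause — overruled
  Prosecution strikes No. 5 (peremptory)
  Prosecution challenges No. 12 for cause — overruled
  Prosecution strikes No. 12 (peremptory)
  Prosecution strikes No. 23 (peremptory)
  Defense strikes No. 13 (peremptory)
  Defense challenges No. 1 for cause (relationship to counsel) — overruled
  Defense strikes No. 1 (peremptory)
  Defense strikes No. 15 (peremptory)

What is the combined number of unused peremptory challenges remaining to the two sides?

13

Prosecution allotment: 9 base + 1 × 2 alternates = 11. Defense allotment: 9 base + 1 × 2 alternates = 11.
Prosecution peremptories used: #8, #6, #5, #12, #23 — 5 (for-cause on #4, #4, #16, #2, #12 don't count).
Defense peremptories used: #27, #13, #1, #15 — 4 (for-cause on #10, #2, #1 don't count).
Remaining: (11 − 5) + (11 − 4) = 13.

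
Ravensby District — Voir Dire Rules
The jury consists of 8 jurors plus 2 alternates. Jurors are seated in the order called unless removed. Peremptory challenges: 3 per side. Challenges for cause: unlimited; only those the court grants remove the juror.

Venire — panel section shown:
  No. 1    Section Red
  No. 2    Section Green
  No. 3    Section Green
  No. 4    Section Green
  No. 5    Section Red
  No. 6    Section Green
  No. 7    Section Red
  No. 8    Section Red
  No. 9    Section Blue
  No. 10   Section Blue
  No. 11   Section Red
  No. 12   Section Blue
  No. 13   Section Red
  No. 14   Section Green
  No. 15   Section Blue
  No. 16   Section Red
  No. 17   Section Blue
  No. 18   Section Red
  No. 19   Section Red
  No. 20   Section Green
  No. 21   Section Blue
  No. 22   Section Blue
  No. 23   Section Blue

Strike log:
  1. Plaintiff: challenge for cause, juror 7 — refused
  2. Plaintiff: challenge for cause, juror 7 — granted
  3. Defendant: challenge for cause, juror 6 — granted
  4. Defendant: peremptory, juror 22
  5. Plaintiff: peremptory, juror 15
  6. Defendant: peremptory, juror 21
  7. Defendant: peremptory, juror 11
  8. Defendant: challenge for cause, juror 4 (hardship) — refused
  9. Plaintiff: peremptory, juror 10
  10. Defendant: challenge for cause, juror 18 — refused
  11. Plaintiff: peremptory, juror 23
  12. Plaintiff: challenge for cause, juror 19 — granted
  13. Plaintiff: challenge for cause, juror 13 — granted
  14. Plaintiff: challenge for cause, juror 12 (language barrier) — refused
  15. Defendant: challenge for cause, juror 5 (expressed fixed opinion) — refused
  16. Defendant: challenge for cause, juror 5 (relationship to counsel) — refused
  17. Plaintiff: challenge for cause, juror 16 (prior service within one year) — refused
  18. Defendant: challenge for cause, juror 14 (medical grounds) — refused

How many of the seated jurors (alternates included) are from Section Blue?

2

Removed: #6, #7, #10, #11, #13, #15, #19, #21, #22, #23.
Seated (10 incl. alternates): #1, #2, #3, #4, #5, #8, #9, #12, #14, #16.
Of those, in Section Blue: #9, #12 → 2.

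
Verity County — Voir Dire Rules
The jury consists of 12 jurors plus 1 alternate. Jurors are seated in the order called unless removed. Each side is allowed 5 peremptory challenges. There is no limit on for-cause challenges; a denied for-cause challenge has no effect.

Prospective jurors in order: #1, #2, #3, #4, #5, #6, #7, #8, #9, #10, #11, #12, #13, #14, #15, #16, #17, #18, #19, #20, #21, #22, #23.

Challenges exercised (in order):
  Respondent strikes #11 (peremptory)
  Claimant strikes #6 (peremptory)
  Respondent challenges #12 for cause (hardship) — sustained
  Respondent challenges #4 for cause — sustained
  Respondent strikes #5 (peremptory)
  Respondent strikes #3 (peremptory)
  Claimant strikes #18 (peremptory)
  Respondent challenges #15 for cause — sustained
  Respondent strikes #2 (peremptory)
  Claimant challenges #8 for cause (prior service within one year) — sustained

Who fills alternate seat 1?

Removed: #2, #3, #4, #5, #6, #8, #11, #12, #15, #18.
Seating in order: seats 1–12 → #1, #7, #9, #10, #13, #14, #16, #17, #19, #20, #21, #22; alternates → #23.
So alternate 1 is #23.

23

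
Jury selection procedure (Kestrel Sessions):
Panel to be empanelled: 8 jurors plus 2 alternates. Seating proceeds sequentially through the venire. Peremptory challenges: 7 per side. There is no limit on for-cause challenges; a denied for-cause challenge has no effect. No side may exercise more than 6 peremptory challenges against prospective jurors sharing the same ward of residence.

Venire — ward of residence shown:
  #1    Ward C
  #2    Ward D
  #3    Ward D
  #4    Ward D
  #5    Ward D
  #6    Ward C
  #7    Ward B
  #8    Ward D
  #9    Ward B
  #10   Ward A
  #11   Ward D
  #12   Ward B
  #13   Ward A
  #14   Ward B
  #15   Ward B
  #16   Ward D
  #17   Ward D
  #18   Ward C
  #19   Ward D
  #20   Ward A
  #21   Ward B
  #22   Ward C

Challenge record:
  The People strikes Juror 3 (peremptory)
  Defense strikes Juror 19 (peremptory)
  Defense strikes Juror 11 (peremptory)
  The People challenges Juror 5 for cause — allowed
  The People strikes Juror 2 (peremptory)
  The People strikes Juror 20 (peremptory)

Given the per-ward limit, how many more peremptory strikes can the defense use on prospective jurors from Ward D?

Defense peremptories so far: #19, #11 — 2 of 7 used, 5 left overall.
Against Ward D: #19, #11 — 2 used; per-ward cap 6 leaves 4.
Binding limit: min(5, 4) = 4.

4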